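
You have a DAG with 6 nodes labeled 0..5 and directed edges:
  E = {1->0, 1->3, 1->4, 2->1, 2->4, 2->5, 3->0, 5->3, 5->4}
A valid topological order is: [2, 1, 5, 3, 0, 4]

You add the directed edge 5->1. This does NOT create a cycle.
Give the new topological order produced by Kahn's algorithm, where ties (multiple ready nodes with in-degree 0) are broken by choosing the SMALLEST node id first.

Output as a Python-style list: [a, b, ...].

Answer: [2, 5, 1, 3, 0, 4]

Derivation:
Old toposort: [2, 1, 5, 3, 0, 4]
Added edge: 5->1
Position of 5 (2) > position of 1 (1). Must reorder: 5 must now come before 1.
Run Kahn's algorithm (break ties by smallest node id):
  initial in-degrees: [2, 2, 0, 2, 3, 1]
  ready (indeg=0): [2]
  pop 2: indeg[1]->1; indeg[4]->2; indeg[5]->0 | ready=[5] | order so far=[2]
  pop 5: indeg[1]->0; indeg[3]->1; indeg[4]->1 | ready=[1] | order so far=[2, 5]
  pop 1: indeg[0]->1; indeg[3]->0; indeg[4]->0 | ready=[3, 4] | order so far=[2, 5, 1]
  pop 3: indeg[0]->0 | ready=[0, 4] | order so far=[2, 5, 1, 3]
  pop 0: no out-edges | ready=[4] | order so far=[2, 5, 1, 3, 0]
  pop 4: no out-edges | ready=[] | order so far=[2, 5, 1, 3, 0, 4]
  Result: [2, 5, 1, 3, 0, 4]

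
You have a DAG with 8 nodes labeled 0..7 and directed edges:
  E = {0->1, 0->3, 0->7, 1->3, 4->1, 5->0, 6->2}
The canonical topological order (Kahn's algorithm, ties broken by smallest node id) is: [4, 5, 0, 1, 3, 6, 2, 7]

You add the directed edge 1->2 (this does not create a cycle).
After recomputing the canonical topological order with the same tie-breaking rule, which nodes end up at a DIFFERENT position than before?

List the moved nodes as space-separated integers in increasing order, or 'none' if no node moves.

Answer: none

Derivation:
Old toposort: [4, 5, 0, 1, 3, 6, 2, 7]
Added edge 1->2
Recompute Kahn (smallest-id tiebreak):
  initial in-degrees: [1, 2, 2, 2, 0, 0, 0, 1]
  ready (indeg=0): [4, 5, 6]
  pop 4: indeg[1]->1 | ready=[5, 6] | order so far=[4]
  pop 5: indeg[0]->0 | ready=[0, 6] | order so far=[4, 5]
  pop 0: indeg[1]->0; indeg[3]->1; indeg[7]->0 | ready=[1, 6, 7] | order so far=[4, 5, 0]
  pop 1: indeg[2]->1; indeg[3]->0 | ready=[3, 6, 7] | order so far=[4, 5, 0, 1]
  pop 3: no out-edges | ready=[6, 7] | order so far=[4, 5, 0, 1, 3]
  pop 6: indeg[2]->0 | ready=[2, 7] | order so far=[4, 5, 0, 1, 3, 6]
  pop 2: no out-edges | ready=[7] | order so far=[4, 5, 0, 1, 3, 6, 2]
  pop 7: no out-edges | ready=[] | order so far=[4, 5, 0, 1, 3, 6, 2, 7]
New canonical toposort: [4, 5, 0, 1, 3, 6, 2, 7]
Compare positions:
  Node 0: index 2 -> 2 (same)
  Node 1: index 3 -> 3 (same)
  Node 2: index 6 -> 6 (same)
  Node 3: index 4 -> 4 (same)
  Node 4: index 0 -> 0 (same)
  Node 5: index 1 -> 1 (same)
  Node 6: index 5 -> 5 (same)
  Node 7: index 7 -> 7 (same)
Nodes that changed position: none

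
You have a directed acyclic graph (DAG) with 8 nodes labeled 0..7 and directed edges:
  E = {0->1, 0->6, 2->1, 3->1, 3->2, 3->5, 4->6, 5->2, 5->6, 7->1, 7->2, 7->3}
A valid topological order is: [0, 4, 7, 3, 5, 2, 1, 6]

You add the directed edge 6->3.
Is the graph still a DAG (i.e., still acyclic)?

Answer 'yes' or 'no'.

Answer: no

Derivation:
Given toposort: [0, 4, 7, 3, 5, 2, 1, 6]
Position of 6: index 7; position of 3: index 3
New edge 6->3: backward (u after v in old order)
Backward edge: old toposort is now invalid. Check if this creates a cycle.
Does 3 already reach 6? Reachable from 3: [1, 2, 3, 5, 6]. YES -> cycle!
Still a DAG? no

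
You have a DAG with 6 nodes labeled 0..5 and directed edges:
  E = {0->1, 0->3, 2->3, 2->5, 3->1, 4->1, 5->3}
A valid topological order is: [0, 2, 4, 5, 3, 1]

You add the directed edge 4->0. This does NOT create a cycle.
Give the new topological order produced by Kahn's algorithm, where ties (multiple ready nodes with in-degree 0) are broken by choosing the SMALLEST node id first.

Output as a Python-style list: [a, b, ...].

Answer: [2, 4, 0, 5, 3, 1]

Derivation:
Old toposort: [0, 2, 4, 5, 3, 1]
Added edge: 4->0
Position of 4 (2) > position of 0 (0). Must reorder: 4 must now come before 0.
Run Kahn's algorithm (break ties by smallest node id):
  initial in-degrees: [1, 3, 0, 3, 0, 1]
  ready (indeg=0): [2, 4]
  pop 2: indeg[3]->2; indeg[5]->0 | ready=[4, 5] | order so far=[2]
  pop 4: indeg[0]->0; indeg[1]->2 | ready=[0, 5] | order so far=[2, 4]
  pop 0: indeg[1]->1; indeg[3]->1 | ready=[5] | order so far=[2, 4, 0]
  pop 5: indeg[3]->0 | ready=[3] | order so far=[2, 4, 0, 5]
  pop 3: indeg[1]->0 | ready=[1] | order so far=[2, 4, 0, 5, 3]
  pop 1: no out-edges | ready=[] | order so far=[2, 4, 0, 5, 3, 1]
  Result: [2, 4, 0, 5, 3, 1]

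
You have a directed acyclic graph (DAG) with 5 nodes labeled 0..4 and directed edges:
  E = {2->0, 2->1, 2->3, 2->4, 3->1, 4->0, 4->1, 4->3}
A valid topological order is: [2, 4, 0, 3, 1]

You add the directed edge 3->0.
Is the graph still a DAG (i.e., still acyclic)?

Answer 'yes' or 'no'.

Given toposort: [2, 4, 0, 3, 1]
Position of 3: index 3; position of 0: index 2
New edge 3->0: backward (u after v in old order)
Backward edge: old toposort is now invalid. Check if this creates a cycle.
Does 0 already reach 3? Reachable from 0: [0]. NO -> still a DAG (reorder needed).
Still a DAG? yes

Answer: yes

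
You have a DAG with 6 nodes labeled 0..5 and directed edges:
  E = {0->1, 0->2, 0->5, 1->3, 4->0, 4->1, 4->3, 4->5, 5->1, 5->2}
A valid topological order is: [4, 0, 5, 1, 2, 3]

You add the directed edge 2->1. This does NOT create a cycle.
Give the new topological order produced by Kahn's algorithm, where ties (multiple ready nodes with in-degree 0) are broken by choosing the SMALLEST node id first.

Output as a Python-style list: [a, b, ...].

Old toposort: [4, 0, 5, 1, 2, 3]
Added edge: 2->1
Position of 2 (4) > position of 1 (3). Must reorder: 2 must now come before 1.
Run Kahn's algorithm (break ties by smallest node id):
  initial in-degrees: [1, 4, 2, 2, 0, 2]
  ready (indeg=0): [4]
  pop 4: indeg[0]->0; indeg[1]->3; indeg[3]->1; indeg[5]->1 | ready=[0] | order so far=[4]
  pop 0: indeg[1]->2; indeg[2]->1; indeg[5]->0 | ready=[5] | order so far=[4, 0]
  pop 5: indeg[1]->1; indeg[2]->0 | ready=[2] | order so far=[4, 0, 5]
  pop 2: indeg[1]->0 | ready=[1] | order so far=[4, 0, 5, 2]
  pop 1: indeg[3]->0 | ready=[3] | order so far=[4, 0, 5, 2, 1]
  pop 3: no out-edges | ready=[] | order so far=[4, 0, 5, 2, 1, 3]
  Result: [4, 0, 5, 2, 1, 3]

Answer: [4, 0, 5, 2, 1, 3]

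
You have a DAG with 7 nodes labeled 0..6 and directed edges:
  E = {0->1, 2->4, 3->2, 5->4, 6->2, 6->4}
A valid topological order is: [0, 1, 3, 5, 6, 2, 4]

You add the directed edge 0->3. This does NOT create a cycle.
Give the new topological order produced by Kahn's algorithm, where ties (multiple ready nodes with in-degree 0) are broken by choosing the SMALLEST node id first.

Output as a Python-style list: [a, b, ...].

Answer: [0, 1, 3, 5, 6, 2, 4]

Derivation:
Old toposort: [0, 1, 3, 5, 6, 2, 4]
Added edge: 0->3
Position of 0 (0) < position of 3 (2). Old order still valid.
Run Kahn's algorithm (break ties by smallest node id):
  initial in-degrees: [0, 1, 2, 1, 3, 0, 0]
  ready (indeg=0): [0, 5, 6]
  pop 0: indeg[1]->0; indeg[3]->0 | ready=[1, 3, 5, 6] | order so far=[0]
  pop 1: no out-edges | ready=[3, 5, 6] | order so far=[0, 1]
  pop 3: indeg[2]->1 | ready=[5, 6] | order so far=[0, 1, 3]
  pop 5: indeg[4]->2 | ready=[6] | order so far=[0, 1, 3, 5]
  pop 6: indeg[2]->0; indeg[4]->1 | ready=[2] | order so far=[0, 1, 3, 5, 6]
  pop 2: indeg[4]->0 | ready=[4] | order so far=[0, 1, 3, 5, 6, 2]
  pop 4: no out-edges | ready=[] | order so far=[0, 1, 3, 5, 6, 2, 4]
  Result: [0, 1, 3, 5, 6, 2, 4]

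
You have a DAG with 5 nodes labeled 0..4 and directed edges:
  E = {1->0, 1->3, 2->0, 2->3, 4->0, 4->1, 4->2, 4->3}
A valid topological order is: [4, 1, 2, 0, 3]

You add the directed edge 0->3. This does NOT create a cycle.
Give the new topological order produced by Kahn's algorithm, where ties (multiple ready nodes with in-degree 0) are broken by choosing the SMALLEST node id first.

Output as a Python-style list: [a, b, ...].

Old toposort: [4, 1, 2, 0, 3]
Added edge: 0->3
Position of 0 (3) < position of 3 (4). Old order still valid.
Run Kahn's algorithm (break ties by smallest node id):
  initial in-degrees: [3, 1, 1, 4, 0]
  ready (indeg=0): [4]
  pop 4: indeg[0]->2; indeg[1]->0; indeg[2]->0; indeg[3]->3 | ready=[1, 2] | order so far=[4]
  pop 1: indeg[0]->1; indeg[3]->2 | ready=[2] | order so far=[4, 1]
  pop 2: indeg[0]->0; indeg[3]->1 | ready=[0] | order so far=[4, 1, 2]
  pop 0: indeg[3]->0 | ready=[3] | order so far=[4, 1, 2, 0]
  pop 3: no out-edges | ready=[] | order so far=[4, 1, 2, 0, 3]
  Result: [4, 1, 2, 0, 3]

Answer: [4, 1, 2, 0, 3]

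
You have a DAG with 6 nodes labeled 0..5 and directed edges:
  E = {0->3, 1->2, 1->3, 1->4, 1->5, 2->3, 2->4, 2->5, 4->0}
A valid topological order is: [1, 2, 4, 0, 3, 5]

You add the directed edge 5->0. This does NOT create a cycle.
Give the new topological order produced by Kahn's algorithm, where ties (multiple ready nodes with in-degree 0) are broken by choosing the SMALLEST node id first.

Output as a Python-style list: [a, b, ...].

Answer: [1, 2, 4, 5, 0, 3]

Derivation:
Old toposort: [1, 2, 4, 0, 3, 5]
Added edge: 5->0
Position of 5 (5) > position of 0 (3). Must reorder: 5 must now come before 0.
Run Kahn's algorithm (break ties by smallest node id):
  initial in-degrees: [2, 0, 1, 3, 2, 2]
  ready (indeg=0): [1]
  pop 1: indeg[2]->0; indeg[3]->2; indeg[4]->1; indeg[5]->1 | ready=[2] | order so far=[1]
  pop 2: indeg[3]->1; indeg[4]->0; indeg[5]->0 | ready=[4, 5] | order so far=[1, 2]
  pop 4: indeg[0]->1 | ready=[5] | order so far=[1, 2, 4]
  pop 5: indeg[0]->0 | ready=[0] | order so far=[1, 2, 4, 5]
  pop 0: indeg[3]->0 | ready=[3] | order so far=[1, 2, 4, 5, 0]
  pop 3: no out-edges | ready=[] | order so far=[1, 2, 4, 5, 0, 3]
  Result: [1, 2, 4, 5, 0, 3]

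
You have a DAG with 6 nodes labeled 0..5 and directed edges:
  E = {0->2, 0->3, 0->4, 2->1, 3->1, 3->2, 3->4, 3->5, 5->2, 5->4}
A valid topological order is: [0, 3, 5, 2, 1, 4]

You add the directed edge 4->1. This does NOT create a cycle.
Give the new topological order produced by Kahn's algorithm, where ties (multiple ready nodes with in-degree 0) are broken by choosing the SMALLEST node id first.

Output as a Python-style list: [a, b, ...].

Old toposort: [0, 3, 5, 2, 1, 4]
Added edge: 4->1
Position of 4 (5) > position of 1 (4). Must reorder: 4 must now come before 1.
Run Kahn's algorithm (break ties by smallest node id):
  initial in-degrees: [0, 3, 3, 1, 3, 1]
  ready (indeg=0): [0]
  pop 0: indeg[2]->2; indeg[3]->0; indeg[4]->2 | ready=[3] | order so far=[0]
  pop 3: indeg[1]->2; indeg[2]->1; indeg[4]->1; indeg[5]->0 | ready=[5] | order so far=[0, 3]
  pop 5: indeg[2]->0; indeg[4]->0 | ready=[2, 4] | order so far=[0, 3, 5]
  pop 2: indeg[1]->1 | ready=[4] | order so far=[0, 3, 5, 2]
  pop 4: indeg[1]->0 | ready=[1] | order so far=[0, 3, 5, 2, 4]
  pop 1: no out-edges | ready=[] | order so far=[0, 3, 5, 2, 4, 1]
  Result: [0, 3, 5, 2, 4, 1]

Answer: [0, 3, 5, 2, 4, 1]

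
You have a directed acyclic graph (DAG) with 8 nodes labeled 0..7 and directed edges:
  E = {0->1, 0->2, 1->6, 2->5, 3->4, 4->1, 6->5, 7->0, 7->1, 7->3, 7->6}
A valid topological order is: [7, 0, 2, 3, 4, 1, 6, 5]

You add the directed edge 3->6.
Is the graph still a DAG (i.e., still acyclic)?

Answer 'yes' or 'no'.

Given toposort: [7, 0, 2, 3, 4, 1, 6, 5]
Position of 3: index 3; position of 6: index 6
New edge 3->6: forward
Forward edge: respects the existing order. Still a DAG, same toposort still valid.
Still a DAG? yes

Answer: yes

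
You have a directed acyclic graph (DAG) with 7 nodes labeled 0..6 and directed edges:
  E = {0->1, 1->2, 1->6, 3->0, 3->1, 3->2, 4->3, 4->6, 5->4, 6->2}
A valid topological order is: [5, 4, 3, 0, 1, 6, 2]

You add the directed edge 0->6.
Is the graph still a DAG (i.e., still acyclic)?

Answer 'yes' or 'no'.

Answer: yes

Derivation:
Given toposort: [5, 4, 3, 0, 1, 6, 2]
Position of 0: index 3; position of 6: index 5
New edge 0->6: forward
Forward edge: respects the existing order. Still a DAG, same toposort still valid.
Still a DAG? yes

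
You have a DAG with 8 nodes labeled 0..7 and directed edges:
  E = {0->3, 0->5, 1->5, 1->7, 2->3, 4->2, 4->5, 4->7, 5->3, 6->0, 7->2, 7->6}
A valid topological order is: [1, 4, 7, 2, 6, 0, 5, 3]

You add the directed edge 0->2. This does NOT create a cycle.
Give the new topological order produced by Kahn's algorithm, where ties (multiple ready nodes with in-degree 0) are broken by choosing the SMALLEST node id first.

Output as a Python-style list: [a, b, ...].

Old toposort: [1, 4, 7, 2, 6, 0, 5, 3]
Added edge: 0->2
Position of 0 (5) > position of 2 (3). Must reorder: 0 must now come before 2.
Run Kahn's algorithm (break ties by smallest node id):
  initial in-degrees: [1, 0, 3, 3, 0, 3, 1, 2]
  ready (indeg=0): [1, 4]
  pop 1: indeg[5]->2; indeg[7]->1 | ready=[4] | order so far=[1]
  pop 4: indeg[2]->2; indeg[5]->1; indeg[7]->0 | ready=[7] | order so far=[1, 4]
  pop 7: indeg[2]->1; indeg[6]->0 | ready=[6] | order so far=[1, 4, 7]
  pop 6: indeg[0]->0 | ready=[0] | order so far=[1, 4, 7, 6]
  pop 0: indeg[2]->0; indeg[3]->2; indeg[5]->0 | ready=[2, 5] | order so far=[1, 4, 7, 6, 0]
  pop 2: indeg[3]->1 | ready=[5] | order so far=[1, 4, 7, 6, 0, 2]
  pop 5: indeg[3]->0 | ready=[3] | order so far=[1, 4, 7, 6, 0, 2, 5]
  pop 3: no out-edges | ready=[] | order so far=[1, 4, 7, 6, 0, 2, 5, 3]
  Result: [1, 4, 7, 6, 0, 2, 5, 3]

Answer: [1, 4, 7, 6, 0, 2, 5, 3]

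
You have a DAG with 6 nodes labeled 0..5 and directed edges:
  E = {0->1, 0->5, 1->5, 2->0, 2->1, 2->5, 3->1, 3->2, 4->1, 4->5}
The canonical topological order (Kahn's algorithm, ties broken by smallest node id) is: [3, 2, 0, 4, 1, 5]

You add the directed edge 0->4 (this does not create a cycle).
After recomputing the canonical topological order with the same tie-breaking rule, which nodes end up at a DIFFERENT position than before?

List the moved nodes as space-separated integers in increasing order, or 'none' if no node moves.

Answer: none

Derivation:
Old toposort: [3, 2, 0, 4, 1, 5]
Added edge 0->4
Recompute Kahn (smallest-id tiebreak):
  initial in-degrees: [1, 4, 1, 0, 1, 4]
  ready (indeg=0): [3]
  pop 3: indeg[1]->3; indeg[2]->0 | ready=[2] | order so far=[3]
  pop 2: indeg[0]->0; indeg[1]->2; indeg[5]->3 | ready=[0] | order so far=[3, 2]
  pop 0: indeg[1]->1; indeg[4]->0; indeg[5]->2 | ready=[4] | order so far=[3, 2, 0]
  pop 4: indeg[1]->0; indeg[5]->1 | ready=[1] | order so far=[3, 2, 0, 4]
  pop 1: indeg[5]->0 | ready=[5] | order so far=[3, 2, 0, 4, 1]
  pop 5: no out-edges | ready=[] | order so far=[3, 2, 0, 4, 1, 5]
New canonical toposort: [3, 2, 0, 4, 1, 5]
Compare positions:
  Node 0: index 2 -> 2 (same)
  Node 1: index 4 -> 4 (same)
  Node 2: index 1 -> 1 (same)
  Node 3: index 0 -> 0 (same)
  Node 4: index 3 -> 3 (same)
  Node 5: index 5 -> 5 (same)
Nodes that changed position: none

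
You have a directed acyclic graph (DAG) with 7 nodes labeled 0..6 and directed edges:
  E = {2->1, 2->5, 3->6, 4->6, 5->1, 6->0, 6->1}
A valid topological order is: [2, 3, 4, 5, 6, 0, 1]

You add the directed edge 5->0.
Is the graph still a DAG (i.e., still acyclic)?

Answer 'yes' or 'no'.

Answer: yes

Derivation:
Given toposort: [2, 3, 4, 5, 6, 0, 1]
Position of 5: index 3; position of 0: index 5
New edge 5->0: forward
Forward edge: respects the existing order. Still a DAG, same toposort still valid.
Still a DAG? yes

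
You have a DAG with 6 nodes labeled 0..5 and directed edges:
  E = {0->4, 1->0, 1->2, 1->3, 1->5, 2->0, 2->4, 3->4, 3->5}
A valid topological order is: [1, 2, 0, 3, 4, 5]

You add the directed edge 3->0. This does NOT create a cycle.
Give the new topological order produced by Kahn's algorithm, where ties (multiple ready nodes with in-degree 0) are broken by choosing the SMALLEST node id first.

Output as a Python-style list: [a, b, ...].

Answer: [1, 2, 3, 0, 4, 5]

Derivation:
Old toposort: [1, 2, 0, 3, 4, 5]
Added edge: 3->0
Position of 3 (3) > position of 0 (2). Must reorder: 3 must now come before 0.
Run Kahn's algorithm (break ties by smallest node id):
  initial in-degrees: [3, 0, 1, 1, 3, 2]
  ready (indeg=0): [1]
  pop 1: indeg[0]->2; indeg[2]->0; indeg[3]->0; indeg[5]->1 | ready=[2, 3] | order so far=[1]
  pop 2: indeg[0]->1; indeg[4]->2 | ready=[3] | order so far=[1, 2]
  pop 3: indeg[0]->0; indeg[4]->1; indeg[5]->0 | ready=[0, 5] | order so far=[1, 2, 3]
  pop 0: indeg[4]->0 | ready=[4, 5] | order so far=[1, 2, 3, 0]
  pop 4: no out-edges | ready=[5] | order so far=[1, 2, 3, 0, 4]
  pop 5: no out-edges | ready=[] | order so far=[1, 2, 3, 0, 4, 5]
  Result: [1, 2, 3, 0, 4, 5]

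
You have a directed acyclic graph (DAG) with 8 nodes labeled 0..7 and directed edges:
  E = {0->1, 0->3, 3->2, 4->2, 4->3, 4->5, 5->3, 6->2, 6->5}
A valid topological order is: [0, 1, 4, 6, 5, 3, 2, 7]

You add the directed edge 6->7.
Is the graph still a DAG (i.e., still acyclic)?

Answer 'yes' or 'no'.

Answer: yes

Derivation:
Given toposort: [0, 1, 4, 6, 5, 3, 2, 7]
Position of 6: index 3; position of 7: index 7
New edge 6->7: forward
Forward edge: respects the existing order. Still a DAG, same toposort still valid.
Still a DAG? yes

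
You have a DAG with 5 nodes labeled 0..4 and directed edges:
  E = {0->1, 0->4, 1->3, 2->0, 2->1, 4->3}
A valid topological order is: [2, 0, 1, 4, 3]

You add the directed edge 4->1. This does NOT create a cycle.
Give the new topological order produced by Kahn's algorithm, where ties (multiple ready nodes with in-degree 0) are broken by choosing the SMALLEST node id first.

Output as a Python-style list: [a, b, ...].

Old toposort: [2, 0, 1, 4, 3]
Added edge: 4->1
Position of 4 (3) > position of 1 (2). Must reorder: 4 must now come before 1.
Run Kahn's algorithm (break ties by smallest node id):
  initial in-degrees: [1, 3, 0, 2, 1]
  ready (indeg=0): [2]
  pop 2: indeg[0]->0; indeg[1]->2 | ready=[0] | order so far=[2]
  pop 0: indeg[1]->1; indeg[4]->0 | ready=[4] | order so far=[2, 0]
  pop 4: indeg[1]->0; indeg[3]->1 | ready=[1] | order so far=[2, 0, 4]
  pop 1: indeg[3]->0 | ready=[3] | order so far=[2, 0, 4, 1]
  pop 3: no out-edges | ready=[] | order so far=[2, 0, 4, 1, 3]
  Result: [2, 0, 4, 1, 3]

Answer: [2, 0, 4, 1, 3]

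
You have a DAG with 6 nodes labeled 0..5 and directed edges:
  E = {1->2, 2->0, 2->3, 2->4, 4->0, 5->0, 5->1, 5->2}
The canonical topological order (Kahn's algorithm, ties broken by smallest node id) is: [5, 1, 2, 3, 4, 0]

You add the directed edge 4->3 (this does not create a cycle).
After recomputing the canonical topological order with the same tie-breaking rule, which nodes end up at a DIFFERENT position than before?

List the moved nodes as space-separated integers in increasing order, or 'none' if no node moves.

Old toposort: [5, 1, 2, 3, 4, 0]
Added edge 4->3
Recompute Kahn (smallest-id tiebreak):
  initial in-degrees: [3, 1, 2, 2, 1, 0]
  ready (indeg=0): [5]
  pop 5: indeg[0]->2; indeg[1]->0; indeg[2]->1 | ready=[1] | order so far=[5]
  pop 1: indeg[2]->0 | ready=[2] | order so far=[5, 1]
  pop 2: indeg[0]->1; indeg[3]->1; indeg[4]->0 | ready=[4] | order so far=[5, 1, 2]
  pop 4: indeg[0]->0; indeg[3]->0 | ready=[0, 3] | order so far=[5, 1, 2, 4]
  pop 0: no out-edges | ready=[3] | order so far=[5, 1, 2, 4, 0]
  pop 3: no out-edges | ready=[] | order so far=[5, 1, 2, 4, 0, 3]
New canonical toposort: [5, 1, 2, 4, 0, 3]
Compare positions:
  Node 0: index 5 -> 4 (moved)
  Node 1: index 1 -> 1 (same)
  Node 2: index 2 -> 2 (same)
  Node 3: index 3 -> 5 (moved)
  Node 4: index 4 -> 3 (moved)
  Node 5: index 0 -> 0 (same)
Nodes that changed position: 0 3 4

Answer: 0 3 4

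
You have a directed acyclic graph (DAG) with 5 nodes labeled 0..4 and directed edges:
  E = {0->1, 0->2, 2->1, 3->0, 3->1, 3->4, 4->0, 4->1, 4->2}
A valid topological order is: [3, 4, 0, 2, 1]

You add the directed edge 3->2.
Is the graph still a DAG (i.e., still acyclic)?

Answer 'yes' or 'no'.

Given toposort: [3, 4, 0, 2, 1]
Position of 3: index 0; position of 2: index 3
New edge 3->2: forward
Forward edge: respects the existing order. Still a DAG, same toposort still valid.
Still a DAG? yes

Answer: yes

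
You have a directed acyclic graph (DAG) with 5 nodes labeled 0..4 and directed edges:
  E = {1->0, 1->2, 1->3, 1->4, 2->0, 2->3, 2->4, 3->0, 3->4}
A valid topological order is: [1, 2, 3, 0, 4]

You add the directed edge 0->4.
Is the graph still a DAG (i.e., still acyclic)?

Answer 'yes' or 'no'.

Answer: yes

Derivation:
Given toposort: [1, 2, 3, 0, 4]
Position of 0: index 3; position of 4: index 4
New edge 0->4: forward
Forward edge: respects the existing order. Still a DAG, same toposort still valid.
Still a DAG? yes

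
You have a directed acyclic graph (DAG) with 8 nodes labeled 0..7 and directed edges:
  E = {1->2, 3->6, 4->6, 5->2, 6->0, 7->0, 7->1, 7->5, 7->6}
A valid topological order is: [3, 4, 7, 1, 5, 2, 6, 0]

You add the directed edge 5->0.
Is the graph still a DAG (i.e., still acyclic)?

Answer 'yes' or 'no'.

Given toposort: [3, 4, 7, 1, 5, 2, 6, 0]
Position of 5: index 4; position of 0: index 7
New edge 5->0: forward
Forward edge: respects the existing order. Still a DAG, same toposort still valid.
Still a DAG? yes

Answer: yes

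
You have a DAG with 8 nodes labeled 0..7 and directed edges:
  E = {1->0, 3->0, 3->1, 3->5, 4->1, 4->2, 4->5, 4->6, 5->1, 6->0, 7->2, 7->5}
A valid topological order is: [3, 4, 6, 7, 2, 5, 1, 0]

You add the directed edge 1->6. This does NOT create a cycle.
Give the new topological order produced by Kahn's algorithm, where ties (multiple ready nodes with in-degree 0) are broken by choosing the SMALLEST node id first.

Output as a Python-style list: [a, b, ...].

Old toposort: [3, 4, 6, 7, 2, 5, 1, 0]
Added edge: 1->6
Position of 1 (6) > position of 6 (2). Must reorder: 1 must now come before 6.
Run Kahn's algorithm (break ties by smallest node id):
  initial in-degrees: [3, 3, 2, 0, 0, 3, 2, 0]
  ready (indeg=0): [3, 4, 7]
  pop 3: indeg[0]->2; indeg[1]->2; indeg[5]->2 | ready=[4, 7] | order so far=[3]
  pop 4: indeg[1]->1; indeg[2]->1; indeg[5]->1; indeg[6]->1 | ready=[7] | order so far=[3, 4]
  pop 7: indeg[2]->0; indeg[5]->0 | ready=[2, 5] | order so far=[3, 4, 7]
  pop 2: no out-edges | ready=[5] | order so far=[3, 4, 7, 2]
  pop 5: indeg[1]->0 | ready=[1] | order so far=[3, 4, 7, 2, 5]
  pop 1: indeg[0]->1; indeg[6]->0 | ready=[6] | order so far=[3, 4, 7, 2, 5, 1]
  pop 6: indeg[0]->0 | ready=[0] | order so far=[3, 4, 7, 2, 5, 1, 6]
  pop 0: no out-edges | ready=[] | order so far=[3, 4, 7, 2, 5, 1, 6, 0]
  Result: [3, 4, 7, 2, 5, 1, 6, 0]

Answer: [3, 4, 7, 2, 5, 1, 6, 0]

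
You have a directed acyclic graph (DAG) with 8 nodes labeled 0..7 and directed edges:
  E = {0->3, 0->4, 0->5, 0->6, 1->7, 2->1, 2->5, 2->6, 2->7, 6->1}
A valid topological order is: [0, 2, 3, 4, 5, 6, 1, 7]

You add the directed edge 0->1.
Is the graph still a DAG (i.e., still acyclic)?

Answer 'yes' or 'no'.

Given toposort: [0, 2, 3, 4, 5, 6, 1, 7]
Position of 0: index 0; position of 1: index 6
New edge 0->1: forward
Forward edge: respects the existing order. Still a DAG, same toposort still valid.
Still a DAG? yes

Answer: yes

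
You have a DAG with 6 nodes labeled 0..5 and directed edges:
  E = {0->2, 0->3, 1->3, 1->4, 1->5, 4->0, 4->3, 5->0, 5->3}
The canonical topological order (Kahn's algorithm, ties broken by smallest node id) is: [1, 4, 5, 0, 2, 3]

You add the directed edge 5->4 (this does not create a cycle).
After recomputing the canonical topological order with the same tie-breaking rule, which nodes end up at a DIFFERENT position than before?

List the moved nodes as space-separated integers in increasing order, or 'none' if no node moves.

Answer: 4 5

Derivation:
Old toposort: [1, 4, 5, 0, 2, 3]
Added edge 5->4
Recompute Kahn (smallest-id tiebreak):
  initial in-degrees: [2, 0, 1, 4, 2, 1]
  ready (indeg=0): [1]
  pop 1: indeg[3]->3; indeg[4]->1; indeg[5]->0 | ready=[5] | order so far=[1]
  pop 5: indeg[0]->1; indeg[3]->2; indeg[4]->0 | ready=[4] | order so far=[1, 5]
  pop 4: indeg[0]->0; indeg[3]->1 | ready=[0] | order so far=[1, 5, 4]
  pop 0: indeg[2]->0; indeg[3]->0 | ready=[2, 3] | order so far=[1, 5, 4, 0]
  pop 2: no out-edges | ready=[3] | order so far=[1, 5, 4, 0, 2]
  pop 3: no out-edges | ready=[] | order so far=[1, 5, 4, 0, 2, 3]
New canonical toposort: [1, 5, 4, 0, 2, 3]
Compare positions:
  Node 0: index 3 -> 3 (same)
  Node 1: index 0 -> 0 (same)
  Node 2: index 4 -> 4 (same)
  Node 3: index 5 -> 5 (same)
  Node 4: index 1 -> 2 (moved)
  Node 5: index 2 -> 1 (moved)
Nodes that changed position: 4 5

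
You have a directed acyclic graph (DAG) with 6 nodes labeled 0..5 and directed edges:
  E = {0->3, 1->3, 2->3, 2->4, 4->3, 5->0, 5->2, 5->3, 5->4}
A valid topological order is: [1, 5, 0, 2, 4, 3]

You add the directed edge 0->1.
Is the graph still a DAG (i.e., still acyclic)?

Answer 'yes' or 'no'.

Given toposort: [1, 5, 0, 2, 4, 3]
Position of 0: index 2; position of 1: index 0
New edge 0->1: backward (u after v in old order)
Backward edge: old toposort is now invalid. Check if this creates a cycle.
Does 1 already reach 0? Reachable from 1: [1, 3]. NO -> still a DAG (reorder needed).
Still a DAG? yes

Answer: yes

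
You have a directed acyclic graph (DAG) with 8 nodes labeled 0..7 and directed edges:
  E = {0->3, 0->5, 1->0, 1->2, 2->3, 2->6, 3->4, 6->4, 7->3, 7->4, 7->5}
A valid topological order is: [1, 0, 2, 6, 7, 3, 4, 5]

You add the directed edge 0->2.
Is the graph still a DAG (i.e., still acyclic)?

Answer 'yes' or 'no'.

Answer: yes

Derivation:
Given toposort: [1, 0, 2, 6, 7, 3, 4, 5]
Position of 0: index 1; position of 2: index 2
New edge 0->2: forward
Forward edge: respects the existing order. Still a DAG, same toposort still valid.
Still a DAG? yes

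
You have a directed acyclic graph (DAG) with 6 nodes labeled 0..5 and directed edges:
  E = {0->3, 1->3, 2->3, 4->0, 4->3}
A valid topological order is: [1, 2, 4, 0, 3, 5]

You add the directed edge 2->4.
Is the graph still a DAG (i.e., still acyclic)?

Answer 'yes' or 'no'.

Answer: yes

Derivation:
Given toposort: [1, 2, 4, 0, 3, 5]
Position of 2: index 1; position of 4: index 2
New edge 2->4: forward
Forward edge: respects the existing order. Still a DAG, same toposort still valid.
Still a DAG? yes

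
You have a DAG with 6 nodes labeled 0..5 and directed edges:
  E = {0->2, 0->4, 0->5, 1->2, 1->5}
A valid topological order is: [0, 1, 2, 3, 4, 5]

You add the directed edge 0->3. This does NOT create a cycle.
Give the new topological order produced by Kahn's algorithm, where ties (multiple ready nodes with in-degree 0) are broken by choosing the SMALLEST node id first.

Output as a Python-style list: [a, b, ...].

Old toposort: [0, 1, 2, 3, 4, 5]
Added edge: 0->3
Position of 0 (0) < position of 3 (3). Old order still valid.
Run Kahn's algorithm (break ties by smallest node id):
  initial in-degrees: [0, 0, 2, 1, 1, 2]
  ready (indeg=0): [0, 1]
  pop 0: indeg[2]->1; indeg[3]->0; indeg[4]->0; indeg[5]->1 | ready=[1, 3, 4] | order so far=[0]
  pop 1: indeg[2]->0; indeg[5]->0 | ready=[2, 3, 4, 5] | order so far=[0, 1]
  pop 2: no out-edges | ready=[3, 4, 5] | order so far=[0, 1, 2]
  pop 3: no out-edges | ready=[4, 5] | order so far=[0, 1, 2, 3]
  pop 4: no out-edges | ready=[5] | order so far=[0, 1, 2, 3, 4]
  pop 5: no out-edges | ready=[] | order so far=[0, 1, 2, 3, 4, 5]
  Result: [0, 1, 2, 3, 4, 5]

Answer: [0, 1, 2, 3, 4, 5]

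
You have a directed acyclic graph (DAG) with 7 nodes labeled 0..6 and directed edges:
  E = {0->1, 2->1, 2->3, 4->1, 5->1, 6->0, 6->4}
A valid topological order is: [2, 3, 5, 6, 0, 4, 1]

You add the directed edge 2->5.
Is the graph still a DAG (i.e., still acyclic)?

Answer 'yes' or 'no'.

Given toposort: [2, 3, 5, 6, 0, 4, 1]
Position of 2: index 0; position of 5: index 2
New edge 2->5: forward
Forward edge: respects the existing order. Still a DAG, same toposort still valid.
Still a DAG? yes

Answer: yes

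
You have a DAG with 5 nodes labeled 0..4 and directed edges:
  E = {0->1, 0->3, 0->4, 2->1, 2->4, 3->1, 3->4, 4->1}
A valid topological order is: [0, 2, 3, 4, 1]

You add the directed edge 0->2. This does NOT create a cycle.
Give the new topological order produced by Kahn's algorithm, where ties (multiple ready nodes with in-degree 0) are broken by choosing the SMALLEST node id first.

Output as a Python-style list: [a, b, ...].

Old toposort: [0, 2, 3, 4, 1]
Added edge: 0->2
Position of 0 (0) < position of 2 (1). Old order still valid.
Run Kahn's algorithm (break ties by smallest node id):
  initial in-degrees: [0, 4, 1, 1, 3]
  ready (indeg=0): [0]
  pop 0: indeg[1]->3; indeg[2]->0; indeg[3]->0; indeg[4]->2 | ready=[2, 3] | order so far=[0]
  pop 2: indeg[1]->2; indeg[4]->1 | ready=[3] | order so far=[0, 2]
  pop 3: indeg[1]->1; indeg[4]->0 | ready=[4] | order so far=[0, 2, 3]
  pop 4: indeg[1]->0 | ready=[1] | order so far=[0, 2, 3, 4]
  pop 1: no out-edges | ready=[] | order so far=[0, 2, 3, 4, 1]
  Result: [0, 2, 3, 4, 1]

Answer: [0, 2, 3, 4, 1]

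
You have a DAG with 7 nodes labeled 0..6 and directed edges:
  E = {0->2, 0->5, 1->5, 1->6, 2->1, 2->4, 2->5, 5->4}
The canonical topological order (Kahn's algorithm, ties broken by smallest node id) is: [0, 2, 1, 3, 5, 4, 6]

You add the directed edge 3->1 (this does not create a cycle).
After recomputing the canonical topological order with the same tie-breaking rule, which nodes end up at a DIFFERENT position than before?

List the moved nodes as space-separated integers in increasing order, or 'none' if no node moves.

Answer: 1 3

Derivation:
Old toposort: [0, 2, 1, 3, 5, 4, 6]
Added edge 3->1
Recompute Kahn (smallest-id tiebreak):
  initial in-degrees: [0, 2, 1, 0, 2, 3, 1]
  ready (indeg=0): [0, 3]
  pop 0: indeg[2]->0; indeg[5]->2 | ready=[2, 3] | order so far=[0]
  pop 2: indeg[1]->1; indeg[4]->1; indeg[5]->1 | ready=[3] | order so far=[0, 2]
  pop 3: indeg[1]->0 | ready=[1] | order so far=[0, 2, 3]
  pop 1: indeg[5]->0; indeg[6]->0 | ready=[5, 6] | order so far=[0, 2, 3, 1]
  pop 5: indeg[4]->0 | ready=[4, 6] | order so far=[0, 2, 3, 1, 5]
  pop 4: no out-edges | ready=[6] | order so far=[0, 2, 3, 1, 5, 4]
  pop 6: no out-edges | ready=[] | order so far=[0, 2, 3, 1, 5, 4, 6]
New canonical toposort: [0, 2, 3, 1, 5, 4, 6]
Compare positions:
  Node 0: index 0 -> 0 (same)
  Node 1: index 2 -> 3 (moved)
  Node 2: index 1 -> 1 (same)
  Node 3: index 3 -> 2 (moved)
  Node 4: index 5 -> 5 (same)
  Node 5: index 4 -> 4 (same)
  Node 6: index 6 -> 6 (same)
Nodes that changed position: 1 3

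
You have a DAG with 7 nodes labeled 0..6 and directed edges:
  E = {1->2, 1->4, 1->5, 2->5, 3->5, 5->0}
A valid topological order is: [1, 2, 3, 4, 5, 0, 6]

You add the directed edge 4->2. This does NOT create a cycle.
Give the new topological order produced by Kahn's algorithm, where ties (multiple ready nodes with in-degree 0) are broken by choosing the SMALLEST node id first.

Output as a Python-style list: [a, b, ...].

Old toposort: [1, 2, 3, 4, 5, 0, 6]
Added edge: 4->2
Position of 4 (3) > position of 2 (1). Must reorder: 4 must now come before 2.
Run Kahn's algorithm (break ties by smallest node id):
  initial in-degrees: [1, 0, 2, 0, 1, 3, 0]
  ready (indeg=0): [1, 3, 6]
  pop 1: indeg[2]->1; indeg[4]->0; indeg[5]->2 | ready=[3, 4, 6] | order so far=[1]
  pop 3: indeg[5]->1 | ready=[4, 6] | order so far=[1, 3]
  pop 4: indeg[2]->0 | ready=[2, 6] | order so far=[1, 3, 4]
  pop 2: indeg[5]->0 | ready=[5, 6] | order so far=[1, 3, 4, 2]
  pop 5: indeg[0]->0 | ready=[0, 6] | order so far=[1, 3, 4, 2, 5]
  pop 0: no out-edges | ready=[6] | order so far=[1, 3, 4, 2, 5, 0]
  pop 6: no out-edges | ready=[] | order so far=[1, 3, 4, 2, 5, 0, 6]
  Result: [1, 3, 4, 2, 5, 0, 6]

Answer: [1, 3, 4, 2, 5, 0, 6]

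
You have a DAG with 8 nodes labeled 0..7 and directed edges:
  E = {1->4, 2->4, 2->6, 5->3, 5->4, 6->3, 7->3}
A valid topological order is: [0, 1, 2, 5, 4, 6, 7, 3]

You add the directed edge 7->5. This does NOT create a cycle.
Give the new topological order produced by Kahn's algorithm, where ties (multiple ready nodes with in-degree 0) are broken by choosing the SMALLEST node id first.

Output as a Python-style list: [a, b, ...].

Old toposort: [0, 1, 2, 5, 4, 6, 7, 3]
Added edge: 7->5
Position of 7 (6) > position of 5 (3). Must reorder: 7 must now come before 5.
Run Kahn's algorithm (break ties by smallest node id):
  initial in-degrees: [0, 0, 0, 3, 3, 1, 1, 0]
  ready (indeg=0): [0, 1, 2, 7]
  pop 0: no out-edges | ready=[1, 2, 7] | order so far=[0]
  pop 1: indeg[4]->2 | ready=[2, 7] | order so far=[0, 1]
  pop 2: indeg[4]->1; indeg[6]->0 | ready=[6, 7] | order so far=[0, 1, 2]
  pop 6: indeg[3]->2 | ready=[7] | order so far=[0, 1, 2, 6]
  pop 7: indeg[3]->1; indeg[5]->0 | ready=[5] | order so far=[0, 1, 2, 6, 7]
  pop 5: indeg[3]->0; indeg[4]->0 | ready=[3, 4] | order so far=[0, 1, 2, 6, 7, 5]
  pop 3: no out-edges | ready=[4] | order so far=[0, 1, 2, 6, 7, 5, 3]
  pop 4: no out-edges | ready=[] | order so far=[0, 1, 2, 6, 7, 5, 3, 4]
  Result: [0, 1, 2, 6, 7, 5, 3, 4]

Answer: [0, 1, 2, 6, 7, 5, 3, 4]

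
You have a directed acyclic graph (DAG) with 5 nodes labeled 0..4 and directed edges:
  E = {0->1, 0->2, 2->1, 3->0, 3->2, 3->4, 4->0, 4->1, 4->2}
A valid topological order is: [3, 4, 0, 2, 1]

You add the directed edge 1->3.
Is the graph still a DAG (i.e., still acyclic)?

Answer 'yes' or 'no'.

Answer: no

Derivation:
Given toposort: [3, 4, 0, 2, 1]
Position of 1: index 4; position of 3: index 0
New edge 1->3: backward (u after v in old order)
Backward edge: old toposort is now invalid. Check if this creates a cycle.
Does 3 already reach 1? Reachable from 3: [0, 1, 2, 3, 4]. YES -> cycle!
Still a DAG? no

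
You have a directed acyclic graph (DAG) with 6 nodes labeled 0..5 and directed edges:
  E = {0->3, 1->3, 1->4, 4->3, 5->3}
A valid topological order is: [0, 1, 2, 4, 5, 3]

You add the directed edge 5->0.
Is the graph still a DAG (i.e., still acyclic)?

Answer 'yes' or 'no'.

Given toposort: [0, 1, 2, 4, 5, 3]
Position of 5: index 4; position of 0: index 0
New edge 5->0: backward (u after v in old order)
Backward edge: old toposort is now invalid. Check if this creates a cycle.
Does 0 already reach 5? Reachable from 0: [0, 3]. NO -> still a DAG (reorder needed).
Still a DAG? yes

Answer: yes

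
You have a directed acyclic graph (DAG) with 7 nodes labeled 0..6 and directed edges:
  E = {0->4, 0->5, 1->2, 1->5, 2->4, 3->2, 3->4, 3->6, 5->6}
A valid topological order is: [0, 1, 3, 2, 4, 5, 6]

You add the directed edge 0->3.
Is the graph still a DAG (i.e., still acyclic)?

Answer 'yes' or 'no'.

Given toposort: [0, 1, 3, 2, 4, 5, 6]
Position of 0: index 0; position of 3: index 2
New edge 0->3: forward
Forward edge: respects the existing order. Still a DAG, same toposort still valid.
Still a DAG? yes

Answer: yes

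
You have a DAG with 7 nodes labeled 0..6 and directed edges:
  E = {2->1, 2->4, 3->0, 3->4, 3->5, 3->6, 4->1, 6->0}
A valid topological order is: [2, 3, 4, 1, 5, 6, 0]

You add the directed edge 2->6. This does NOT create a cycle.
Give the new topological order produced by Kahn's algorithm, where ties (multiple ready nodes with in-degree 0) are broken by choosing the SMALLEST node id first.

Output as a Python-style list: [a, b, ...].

Answer: [2, 3, 4, 1, 5, 6, 0]

Derivation:
Old toposort: [2, 3, 4, 1, 5, 6, 0]
Added edge: 2->6
Position of 2 (0) < position of 6 (5). Old order still valid.
Run Kahn's algorithm (break ties by smallest node id):
  initial in-degrees: [2, 2, 0, 0, 2, 1, 2]
  ready (indeg=0): [2, 3]
  pop 2: indeg[1]->1; indeg[4]->1; indeg[6]->1 | ready=[3] | order so far=[2]
  pop 3: indeg[0]->1; indeg[4]->0; indeg[5]->0; indeg[6]->0 | ready=[4, 5, 6] | order so far=[2, 3]
  pop 4: indeg[1]->0 | ready=[1, 5, 6] | order so far=[2, 3, 4]
  pop 1: no out-edges | ready=[5, 6] | order so far=[2, 3, 4, 1]
  pop 5: no out-edges | ready=[6] | order so far=[2, 3, 4, 1, 5]
  pop 6: indeg[0]->0 | ready=[0] | order so far=[2, 3, 4, 1, 5, 6]
  pop 0: no out-edges | ready=[] | order so far=[2, 3, 4, 1, 5, 6, 0]
  Result: [2, 3, 4, 1, 5, 6, 0]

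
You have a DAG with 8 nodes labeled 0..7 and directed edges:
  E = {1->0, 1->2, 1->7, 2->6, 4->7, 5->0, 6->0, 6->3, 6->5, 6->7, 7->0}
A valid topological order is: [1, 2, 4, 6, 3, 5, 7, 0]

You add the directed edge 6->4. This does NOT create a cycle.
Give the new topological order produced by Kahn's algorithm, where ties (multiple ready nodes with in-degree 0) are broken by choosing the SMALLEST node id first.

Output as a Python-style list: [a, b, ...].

Old toposort: [1, 2, 4, 6, 3, 5, 7, 0]
Added edge: 6->4
Position of 6 (3) > position of 4 (2). Must reorder: 6 must now come before 4.
Run Kahn's algorithm (break ties by smallest node id):
  initial in-degrees: [4, 0, 1, 1, 1, 1, 1, 3]
  ready (indeg=0): [1]
  pop 1: indeg[0]->3; indeg[2]->0; indeg[7]->2 | ready=[2] | order so far=[1]
  pop 2: indeg[6]->0 | ready=[6] | order so far=[1, 2]
  pop 6: indeg[0]->2; indeg[3]->0; indeg[4]->0; indeg[5]->0; indeg[7]->1 | ready=[3, 4, 5] | order so far=[1, 2, 6]
  pop 3: no out-edges | ready=[4, 5] | order so far=[1, 2, 6, 3]
  pop 4: indeg[7]->0 | ready=[5, 7] | order so far=[1, 2, 6, 3, 4]
  pop 5: indeg[0]->1 | ready=[7] | order so far=[1, 2, 6, 3, 4, 5]
  pop 7: indeg[0]->0 | ready=[0] | order so far=[1, 2, 6, 3, 4, 5, 7]
  pop 0: no out-edges | ready=[] | order so far=[1, 2, 6, 3, 4, 5, 7, 0]
  Result: [1, 2, 6, 3, 4, 5, 7, 0]

Answer: [1, 2, 6, 3, 4, 5, 7, 0]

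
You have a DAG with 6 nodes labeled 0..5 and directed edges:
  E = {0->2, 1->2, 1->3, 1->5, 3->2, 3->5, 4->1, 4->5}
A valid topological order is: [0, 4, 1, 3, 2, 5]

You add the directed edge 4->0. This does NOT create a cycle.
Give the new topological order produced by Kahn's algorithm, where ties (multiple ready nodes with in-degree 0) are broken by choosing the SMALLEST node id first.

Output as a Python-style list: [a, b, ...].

Old toposort: [0, 4, 1, 3, 2, 5]
Added edge: 4->0
Position of 4 (1) > position of 0 (0). Must reorder: 4 must now come before 0.
Run Kahn's algorithm (break ties by smallest node id):
  initial in-degrees: [1, 1, 3, 1, 0, 3]
  ready (indeg=0): [4]
  pop 4: indeg[0]->0; indeg[1]->0; indeg[5]->2 | ready=[0, 1] | order so far=[4]
  pop 0: indeg[2]->2 | ready=[1] | order so far=[4, 0]
  pop 1: indeg[2]->1; indeg[3]->0; indeg[5]->1 | ready=[3] | order so far=[4, 0, 1]
  pop 3: indeg[2]->0; indeg[5]->0 | ready=[2, 5] | order so far=[4, 0, 1, 3]
  pop 2: no out-edges | ready=[5] | order so far=[4, 0, 1, 3, 2]
  pop 5: no out-edges | ready=[] | order so far=[4, 0, 1, 3, 2, 5]
  Result: [4, 0, 1, 3, 2, 5]

Answer: [4, 0, 1, 3, 2, 5]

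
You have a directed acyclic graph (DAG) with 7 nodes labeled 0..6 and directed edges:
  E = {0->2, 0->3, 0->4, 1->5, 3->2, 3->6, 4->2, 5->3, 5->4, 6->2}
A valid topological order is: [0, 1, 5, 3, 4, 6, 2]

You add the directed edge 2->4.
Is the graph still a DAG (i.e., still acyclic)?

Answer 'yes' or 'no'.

Answer: no

Derivation:
Given toposort: [0, 1, 5, 3, 4, 6, 2]
Position of 2: index 6; position of 4: index 4
New edge 2->4: backward (u after v in old order)
Backward edge: old toposort is now invalid. Check if this creates a cycle.
Does 4 already reach 2? Reachable from 4: [2, 4]. YES -> cycle!
Still a DAG? no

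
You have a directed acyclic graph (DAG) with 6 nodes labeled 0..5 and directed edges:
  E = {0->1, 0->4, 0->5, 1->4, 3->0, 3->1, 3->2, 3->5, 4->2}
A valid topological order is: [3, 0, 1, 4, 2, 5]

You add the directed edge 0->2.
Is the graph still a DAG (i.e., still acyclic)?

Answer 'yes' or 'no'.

Given toposort: [3, 0, 1, 4, 2, 5]
Position of 0: index 1; position of 2: index 4
New edge 0->2: forward
Forward edge: respects the existing order. Still a DAG, same toposort still valid.
Still a DAG? yes

Answer: yes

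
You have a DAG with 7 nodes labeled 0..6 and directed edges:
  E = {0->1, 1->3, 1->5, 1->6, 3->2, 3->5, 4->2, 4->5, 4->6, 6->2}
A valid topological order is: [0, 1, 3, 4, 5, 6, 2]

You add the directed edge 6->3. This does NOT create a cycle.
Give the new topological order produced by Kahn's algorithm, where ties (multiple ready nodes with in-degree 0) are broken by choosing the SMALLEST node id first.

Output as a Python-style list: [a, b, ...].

Old toposort: [0, 1, 3, 4, 5, 6, 2]
Added edge: 6->3
Position of 6 (5) > position of 3 (2). Must reorder: 6 must now come before 3.
Run Kahn's algorithm (break ties by smallest node id):
  initial in-degrees: [0, 1, 3, 2, 0, 3, 2]
  ready (indeg=0): [0, 4]
  pop 0: indeg[1]->0 | ready=[1, 4] | order so far=[0]
  pop 1: indeg[3]->1; indeg[5]->2; indeg[6]->1 | ready=[4] | order so far=[0, 1]
  pop 4: indeg[2]->2; indeg[5]->1; indeg[6]->0 | ready=[6] | order so far=[0, 1, 4]
  pop 6: indeg[2]->1; indeg[3]->0 | ready=[3] | order so far=[0, 1, 4, 6]
  pop 3: indeg[2]->0; indeg[5]->0 | ready=[2, 5] | order so far=[0, 1, 4, 6, 3]
  pop 2: no out-edges | ready=[5] | order so far=[0, 1, 4, 6, 3, 2]
  pop 5: no out-edges | ready=[] | order so far=[0, 1, 4, 6, 3, 2, 5]
  Result: [0, 1, 4, 6, 3, 2, 5]

Answer: [0, 1, 4, 6, 3, 2, 5]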